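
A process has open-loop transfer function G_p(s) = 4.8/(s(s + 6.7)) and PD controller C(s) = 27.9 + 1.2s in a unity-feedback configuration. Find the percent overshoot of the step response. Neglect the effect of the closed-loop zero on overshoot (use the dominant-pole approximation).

13.4%

Forward path: (27.9 + 1.2s)·4.8/(s(s+6.7)). The closed-loop characteristic equation is s² + (6.7 + 4.8·1.2)s + 4.8·27.9 = 0.
That is s² + 12.46s + 133.9 = 0, so ω_n = 11.57 rad/s and ζ = 12.46/(2·11.57) = 0.5384.
%OS = 100·exp(−πζ/√(1−ζ²)) = 13.4%.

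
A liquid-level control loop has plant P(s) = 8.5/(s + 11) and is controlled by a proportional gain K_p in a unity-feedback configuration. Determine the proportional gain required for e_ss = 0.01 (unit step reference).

K_p = 128

The loop is type 0, so e_ss(step) = 1/(1 + K_pos) with K_pos = K_p·P(0).
P(0) = 0.7727. Require 1/(1 + K_p·0.7727) = 0.01, so 1 + 0.7727·K_p = 100.
K_p = (100 − 1)/0.7727 = 128.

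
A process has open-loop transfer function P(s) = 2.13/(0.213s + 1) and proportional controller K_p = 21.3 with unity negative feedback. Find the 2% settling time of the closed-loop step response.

T_s ≈ 0.0184 s

Closed loop: T(s) = K_p·P/(1+K_p·P) = 45.37/(0.213s + 1 + 45.37), with pole at s = −(1 + 45.37)/0.213 = −217.7.
τ = 1/217.7 = 0.004594 s, so 2% settling time ≈ 4τ = 0.0184 s.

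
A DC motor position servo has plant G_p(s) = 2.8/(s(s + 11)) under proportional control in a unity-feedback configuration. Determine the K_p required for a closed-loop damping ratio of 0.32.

Closed-loop characteristic equation: s² + 11s + K_p·2.8 = 0.
So ω_n = √(2.8K_p) and 2ζω_n = 11, giving ζ = 11/(2√(2.8K_p)).
Setting ζ = 0.32: √(2.8K_p) = 11/(2·0.32) = 17.19, so K_p = 295.4/2.8 = 106.

K_p = 106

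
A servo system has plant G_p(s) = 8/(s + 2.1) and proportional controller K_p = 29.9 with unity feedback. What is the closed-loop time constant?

Closed-loop transfer function: T(s) = K_p·G_p(s)/(1 + K_p·G_p(s)) = 239.2/(s + 2.1 + 239.2) = 239.2/(s + 241.3).
Time constant τ = 1/241.3 = 0.00414 s.

τ = 0.00414 s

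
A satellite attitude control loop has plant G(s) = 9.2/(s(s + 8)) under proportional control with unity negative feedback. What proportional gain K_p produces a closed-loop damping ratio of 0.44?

K_p = 8.98

Closed-loop characteristic equation: s² + 8s + K_p·9.2 = 0.
So ω_n = √(9.2K_p) and 2ζω_n = 8, giving ζ = 8/(2√(9.2K_p)).
Setting ζ = 0.44: √(9.2K_p) = 8/(2·0.44) = 9.091, so K_p = 82.64/9.2 = 8.98.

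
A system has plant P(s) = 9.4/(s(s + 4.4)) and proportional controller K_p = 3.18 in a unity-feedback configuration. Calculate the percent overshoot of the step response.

25.1%

The closed-loop denominator s² + 4.4s + 29.89 gives ω_n = √29.89 = 5.467 and ζ = 4.4/(2ω_n) = 0.4024.
%OS = 100·exp(−πζ/√(1−ζ²)) = 100·exp(−π·0.4024/√0.8381) = 25.1%.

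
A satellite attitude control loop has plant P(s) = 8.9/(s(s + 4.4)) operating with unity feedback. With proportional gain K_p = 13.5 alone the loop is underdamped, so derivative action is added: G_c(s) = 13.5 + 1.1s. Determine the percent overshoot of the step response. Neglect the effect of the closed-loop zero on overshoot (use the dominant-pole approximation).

6.94%

Forward path: (13.5 + 1.1s)·8.9/(s(s+4.4)). The closed-loop characteristic equation is s² + (4.4 + 8.9·1.1)s + 8.9·13.5 = 0.
That is s² + 14.19s + 120.2 = 0, so ω_n = 10.96 rad/s and ζ = 14.19/(2·10.96) = 0.6473.
%OS = 100·exp(−πζ/√(1−ζ²)) = 6.94%.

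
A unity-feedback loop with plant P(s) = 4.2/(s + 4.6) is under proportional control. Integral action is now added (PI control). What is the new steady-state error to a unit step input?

0

Adding integral action puts a pole at s = 0 in the forward path, raising the system type to 1; a type-1 loop has zero steady-state error to a step.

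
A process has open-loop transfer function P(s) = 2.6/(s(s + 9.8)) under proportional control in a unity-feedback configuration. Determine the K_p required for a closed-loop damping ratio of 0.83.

Closed-loop characteristic equation: s² + 9.8s + K_p·2.6 = 0.
So ω_n = √(2.6K_p) and 2ζω_n = 9.8, giving ζ = 9.8/(2√(2.6K_p)).
Setting ζ = 0.83: √(2.6K_p) = 9.8/(2·0.83) = 5.904, so K_p = 34.85/2.6 = 13.4.

K_p = 13.4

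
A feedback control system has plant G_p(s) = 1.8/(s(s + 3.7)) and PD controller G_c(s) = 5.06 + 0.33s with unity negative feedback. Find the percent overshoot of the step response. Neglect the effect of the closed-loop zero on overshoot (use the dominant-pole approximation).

Forward path: (5.06 + 0.33s)·1.8/(s(s+3.7)). The closed-loop characteristic equation is s² + (3.7 + 1.8·0.33)s + 1.8·5.06 = 0.
That is s² + 4.294s + 9.108 = 0, so ω_n = 3.018 rad/s and ζ = 4.294/(2·3.018) = 0.7114.
%OS = 100·exp(−πζ/√(1−ζ²)) = 4.16%.

4.16%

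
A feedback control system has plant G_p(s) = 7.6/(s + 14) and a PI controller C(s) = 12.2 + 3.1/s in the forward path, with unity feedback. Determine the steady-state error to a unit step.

The open loop C(s)G_p(s) has a pole at the origin (type 1), so the static position error constant is infinite and e_ss = 1/(1+∞) = 0.

0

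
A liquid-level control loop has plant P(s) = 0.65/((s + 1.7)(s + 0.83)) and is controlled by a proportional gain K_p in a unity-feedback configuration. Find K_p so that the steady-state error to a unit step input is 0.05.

K_p = 41.2

Steady-state error for a unit step on this type-0 loop is 1/(1 + K_p·P(0)).
P(0) = 0.4607. Require 1/(1 + K_p·0.4607) = 0.05, so 1 + 0.4607·K_p = 20.
K_p = (20 − 1)/0.4607 = 41.2.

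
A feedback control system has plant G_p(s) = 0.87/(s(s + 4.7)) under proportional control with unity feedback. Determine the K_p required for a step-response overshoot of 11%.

From %OS = 100·exp(−πζ/√(1−ζ²)) = 11%, ζ = −ln(0.11)/√(π²+ln²(0.11)) = 0.5749.
Characteristic equation s² + 4.7s + 0.87K_p = 0 gives ζ = 4.7/(2√(0.87K_p)).
Setting ζ = 0.5749: √(0.87K_p) = 4.7/(2·0.5749) = 4.088, so K_p = 16.71/0.87 = 19.2.

K_p = 19.2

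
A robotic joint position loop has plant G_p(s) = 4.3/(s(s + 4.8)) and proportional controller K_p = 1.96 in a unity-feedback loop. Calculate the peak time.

T_p = 1.92 s

The closed-loop denominator s² + 4.8s + 8.428 gives ω_n = √8.428 = 2.903 and ζ = 4.8/(2ω_n) = 0.8267.
Damped frequency ω_d = ω_n√(1−ζ²) = 1.633 rad/s, so peak time T_p = π/ω_d = 1.92 s.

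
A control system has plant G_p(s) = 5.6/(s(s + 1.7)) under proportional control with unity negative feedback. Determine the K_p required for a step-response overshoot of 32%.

From %OS = 100·exp(−πζ/√(1−ζ²)) = 32%, ζ = −ln(0.32)/√(π²+ln²(0.32)) = 0.341.
Characteristic equation s² + 1.7s + 5.6K_p = 0 gives ζ = 1.7/(2√(5.6K_p)).
Setting ζ = 0.341: √(5.6K_p) = 1.7/(2·0.341) = 2.493, so K_p = 6.215/5.6 = 1.11.

K_p = 1.11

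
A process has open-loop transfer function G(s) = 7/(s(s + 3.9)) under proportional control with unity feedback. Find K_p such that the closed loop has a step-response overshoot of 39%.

From %OS = 100·exp(−πζ/√(1−ζ²)) = 39%, ζ = −ln(0.39)/√(π²+ln²(0.39)) = 0.2871.
Characteristic equation s² + 3.9s + 7K_p = 0 gives ζ = 3.9/(2√(7K_p)).
Setting ζ = 0.2871: √(7K_p) = 3.9/(2·0.2871) = 6.792, so K_p = 46.13/7 = 6.59.

K_p = 6.59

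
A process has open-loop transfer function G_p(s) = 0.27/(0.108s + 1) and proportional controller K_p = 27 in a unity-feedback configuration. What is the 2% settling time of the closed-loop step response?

T_s ≈ 0.0521 s

Closed loop: T(s) = K_p·G_p/(1+K_p·G_p) = 7.29/(0.108s + 1 + 7.29), with pole at s = −(1 + 7.29)/0.108 = −76.76.
τ = 1/76.76 = 0.01303 s, so 2% settling time ≈ 4τ = 0.0521 s.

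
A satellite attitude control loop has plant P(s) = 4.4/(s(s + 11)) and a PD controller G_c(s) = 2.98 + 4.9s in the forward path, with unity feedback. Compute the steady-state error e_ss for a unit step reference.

0

The open loop G_c(s)P(s) has a pole at the origin (type 1), so the static position error constant is infinite and e_ss = 1/(1+∞) = 0.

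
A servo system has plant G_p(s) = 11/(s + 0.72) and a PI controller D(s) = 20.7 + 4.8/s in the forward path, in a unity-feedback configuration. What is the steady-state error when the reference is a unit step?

0

The open loop D(s)G_p(s) has a pole at the origin (type 1), so the static position error constant is infinite and e_ss = 1/(1+∞) = 0.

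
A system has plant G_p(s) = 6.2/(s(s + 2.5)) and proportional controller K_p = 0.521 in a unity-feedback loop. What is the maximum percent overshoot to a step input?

From 1 + K_pG_p(s) = 0: s² + 2.5s + 3.23 = 0 ⇒ ω_n = 1.797, ζ = 0.6955.
%OS = 100·exp(−πζ/√(1−ζ²)) = 100·exp(−π·0.6955/√0.5163) = 4.78%.

4.78%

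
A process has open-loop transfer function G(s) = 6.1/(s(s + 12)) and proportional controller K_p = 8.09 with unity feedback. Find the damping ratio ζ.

ζ = 0.854

With unity feedback the closed-loop characteristic equation is s² + 12s + 8.09·6.1 = s² + 12s + 49.35 = 0.
Matching s² + 2ζω_n s + ω_n²: ω_n = √49.35 = 7.025 rad/s and 2ζω_n = 12, so ζ = 12/(2·7.025) = 0.854.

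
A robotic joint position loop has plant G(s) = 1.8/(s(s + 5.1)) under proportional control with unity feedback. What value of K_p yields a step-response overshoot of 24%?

K_p = 21.1

From %OS = 100·exp(−πζ/√(1−ζ²)) = 24%, ζ = −ln(0.24)/√(π²+ln²(0.24)) = 0.4136.
Characteristic equation s² + 5.1s + 1.8K_p = 0 gives ζ = 5.1/(2√(1.8K_p)).
Setting ζ = 0.4136: √(1.8K_p) = 5.1/(2·0.4136) = 6.166, so K_p = 38.01/1.8 = 21.1.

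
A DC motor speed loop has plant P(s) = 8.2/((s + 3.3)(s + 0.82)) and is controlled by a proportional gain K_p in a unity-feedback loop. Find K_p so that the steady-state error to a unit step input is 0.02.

Steady-state error for a unit step on this type-0 loop is 1/(1 + K_p·P(0)).
P(0) = 3.03. Require 1/(1 + K_p·3.03) = 0.02, so 1 + 3.03·K_p = 50.
K_p = (50 − 1)/3.03 = 16.2.

K_p = 16.2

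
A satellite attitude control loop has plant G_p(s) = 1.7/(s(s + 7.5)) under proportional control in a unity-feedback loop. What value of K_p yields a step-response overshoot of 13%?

From %OS = 100·exp(−πζ/√(1−ζ²)) = 13%, ζ = −ln(0.13)/√(π²+ln²(0.13)) = 0.5446.
Characteristic equation s² + 7.5s + 1.7K_p = 0 gives ζ = 7.5/(2√(1.7K_p)).
Setting ζ = 0.5446: √(1.7K_p) = 7.5/(2·0.5446) = 6.885, so K_p = 47.41/1.7 = 27.9.

K_p = 27.9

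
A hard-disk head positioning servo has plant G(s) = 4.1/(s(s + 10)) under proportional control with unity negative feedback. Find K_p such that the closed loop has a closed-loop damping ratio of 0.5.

K_p = 24.4

Closed-loop characteristic equation: s² + 10s + K_p·4.1 = 0.
So ω_n = √(4.1K_p) and 2ζω_n = 10, giving ζ = 10/(2√(4.1K_p)).
Setting ζ = 0.5: √(4.1K_p) = 10/(2·0.5) = 10, so K_p = 100/4.1 = 24.4.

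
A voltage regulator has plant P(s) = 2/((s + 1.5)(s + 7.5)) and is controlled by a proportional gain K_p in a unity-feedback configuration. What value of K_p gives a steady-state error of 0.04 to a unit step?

K_p = 135

The loop is type 0, so e_ss(step) = 1/(1 + K_pos) with K_pos = K_p·P(0).
P(0) = 0.1778. Require 1/(1 + K_p·0.1778) = 0.04, so 1 + 0.1778·K_p = 25.
K_p = (25 − 1)/0.1778 = 135.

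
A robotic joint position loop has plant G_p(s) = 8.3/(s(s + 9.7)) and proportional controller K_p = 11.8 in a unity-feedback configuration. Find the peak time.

Closed-loop characteristic equation: s² + 9.7s + 97.94 = 0, so ω_n = 9.896 rad/s and ζ = 9.7/(2·9.896) = 0.4901.
Damped frequency ω_d = ω_n√(1−ζ²) = 8.627 rad/s, so peak time T_p = π/ω_d = 0.364 s.

T_p = 0.364 s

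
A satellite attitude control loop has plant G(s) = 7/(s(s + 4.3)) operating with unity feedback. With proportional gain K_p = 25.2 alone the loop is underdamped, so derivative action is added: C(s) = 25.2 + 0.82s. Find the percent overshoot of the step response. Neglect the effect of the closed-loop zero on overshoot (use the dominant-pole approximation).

27.7%

Forward path: (25.2 + 0.82s)·7/(s(s+4.3)). The closed-loop characteristic equation is s² + (4.3 + 7·0.82)s + 7·25.2 = 0.
That is s² + 10.04s + 176.4 = 0, so ω_n = 13.28 rad/s and ζ = 10.04/(2·13.28) = 0.378.
%OS = 100·exp(−πζ/√(1−ζ²)) = 27.7%.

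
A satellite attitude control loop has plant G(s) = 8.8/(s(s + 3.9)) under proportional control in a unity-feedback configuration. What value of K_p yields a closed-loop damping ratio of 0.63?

K_p = 1.09

Closed-loop characteristic equation: s² + 3.9s + K_p·8.8 = 0.
So ω_n = √(8.8K_p) and 2ζω_n = 3.9, giving ζ = 3.9/(2√(8.8K_p)).
Setting ζ = 0.63: √(8.8K_p) = 3.9/(2·0.63) = 3.095, so K_p = 9.58/8.8 = 1.09.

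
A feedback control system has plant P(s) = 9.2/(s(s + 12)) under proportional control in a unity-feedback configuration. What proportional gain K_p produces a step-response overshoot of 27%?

K_p = 26.4

From %OS = 100·exp(−πζ/√(1−ζ²)) = 27%, ζ = −ln(0.27)/√(π²+ln²(0.27)) = 0.3847.
Characteristic equation s² + 12s + 9.2K_p = 0 gives ζ = 12/(2√(9.2K_p)).
Setting ζ = 0.3847: √(9.2K_p) = 12/(2·0.3847) = 15.6, so K_p = 243.3/9.2 = 26.4.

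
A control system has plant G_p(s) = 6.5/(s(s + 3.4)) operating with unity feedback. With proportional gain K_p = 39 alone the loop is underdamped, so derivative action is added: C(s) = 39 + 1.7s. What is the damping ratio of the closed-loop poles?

Forward path: (39 + 1.7s)·6.5/(s(s+3.4)). The closed-loop characteristic equation is s² + (3.4 + 6.5·1.7)s + 6.5·39 = 0.
That is s² + 14.45s + 253.5 = 0, so ω_n = 15.92 rad/s and ζ = 14.45/(2·15.92) = 0.4538.

ζ = 0.454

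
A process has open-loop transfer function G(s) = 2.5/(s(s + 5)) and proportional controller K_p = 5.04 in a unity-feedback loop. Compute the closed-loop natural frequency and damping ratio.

ω_n = 3.55 rad/s, ζ = 0.704

1 + K_p·G(s) = 0 gives s² + 5s + 12.6 = 0.
Matching s² + 2ζω_n s + ω_n²: ω_n = √12.6 = 3.55 rad/s and 2ζω_n = 5, so ζ = 5/(2·3.55) = 0.704.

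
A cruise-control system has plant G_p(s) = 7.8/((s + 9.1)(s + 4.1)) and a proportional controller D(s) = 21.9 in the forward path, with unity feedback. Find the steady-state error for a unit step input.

The loop is type 0. Static position error constant K_pos = D(0)·G_p(0) = 21.9·0.2091 = 4.578.
Steady-state error to a unit step: e_ss = 1/(1+K_pos) = 1/5.578 = 0.179.

0.179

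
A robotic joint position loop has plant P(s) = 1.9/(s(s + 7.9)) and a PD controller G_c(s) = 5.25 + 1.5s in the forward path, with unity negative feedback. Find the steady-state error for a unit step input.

The open loop G_c(s)P(s) has a pole at the origin (type 1), so the static position error constant is infinite and e_ss = 1/(1+∞) = 0.

0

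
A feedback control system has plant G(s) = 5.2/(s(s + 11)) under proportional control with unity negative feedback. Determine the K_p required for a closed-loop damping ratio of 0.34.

Closed-loop characteristic equation: s² + 11s + K_p·5.2 = 0.
So ω_n = √(5.2K_p) and 2ζω_n = 11, giving ζ = 11/(2√(5.2K_p)).
Setting ζ = 0.34: √(5.2K_p) = 11/(2·0.34) = 16.18, so K_p = 261.7/5.2 = 50.3.

K_p = 50.3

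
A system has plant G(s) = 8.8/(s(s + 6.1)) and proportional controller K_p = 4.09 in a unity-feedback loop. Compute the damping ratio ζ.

ζ = 0.508

The closed-loop denominator is s(s+6.1) + 4.09·8.8 = s² + 6.1s + 35.99.
Matching s² + 2ζω_n s + ω_n²: ω_n = √35.99 = 5.999 rad/s and 2ζω_n = 6.1, so ζ = 6.1/(2·5.999) = 0.508.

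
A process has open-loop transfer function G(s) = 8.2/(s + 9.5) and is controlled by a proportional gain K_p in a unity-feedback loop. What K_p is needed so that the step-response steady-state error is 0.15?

K_p = 6.57

Steady-state error for a unit step on this type-0 loop is 1/(1 + K_p·G(0)).
G(0) = 0.8632. Require 1/(1 + K_p·0.8632) = 0.15, so 1 + 0.8632·K_p = 6.667.
K_p = (6.667 − 1)/0.8632 = 6.57.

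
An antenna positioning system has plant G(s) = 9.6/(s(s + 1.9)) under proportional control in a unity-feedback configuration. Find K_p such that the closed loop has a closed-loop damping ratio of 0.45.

Closed-loop characteristic equation: s² + 1.9s + K_p·9.6 = 0.
So ω_n = √(9.6K_p) and 2ζω_n = 1.9, giving ζ = 1.9/(2√(9.6K_p)).
Setting ζ = 0.45: √(9.6K_p) = 1.9/(2·0.45) = 2.111, so K_p = 4.457/9.6 = 0.464.

K_p = 0.464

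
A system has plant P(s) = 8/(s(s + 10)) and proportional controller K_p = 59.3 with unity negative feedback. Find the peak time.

T_p = 0.148 s

The closed-loop denominator s² + 10s + 474.4 gives ω_n = √474.4 = 21.78 and ζ = 10/(2ω_n) = 0.2296.
Damped frequency ω_d = ω_n√(1−ζ²) = 21.2 rad/s, so peak time T_p = π/ω_d = 0.148 s.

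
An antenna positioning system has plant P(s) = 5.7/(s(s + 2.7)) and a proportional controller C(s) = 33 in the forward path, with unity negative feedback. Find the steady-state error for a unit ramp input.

The loop has one pole at the origin (type 1). Velocity error constant K_v = lim_{s→0} s·C(s)P(s) = 33·5.7/2.7 = 69.67.
Steady-state error to a unit ramp: e_ss = 1/K_v = 0.0144.

0.0144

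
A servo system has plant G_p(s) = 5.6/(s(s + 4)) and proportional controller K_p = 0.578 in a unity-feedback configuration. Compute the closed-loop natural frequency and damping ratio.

ω_n = 1.8 rad/s, ζ = 1.11

The closed-loop denominator is s(s+4) + 0.578·5.6 = s² + 4s + 3.237.
So ω_n² = 3.237 ⇒ ω_n = 1.799 rad/s, and ζ = 4/(2ω_n) = 1.11.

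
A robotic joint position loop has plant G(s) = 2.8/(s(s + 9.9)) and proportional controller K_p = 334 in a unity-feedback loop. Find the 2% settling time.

T_s ≈ 0.808 s

Closed-loop characteristic equation: s² + 9.9s + 935.2 = 0, so ω_n = 30.58 rad/s and ζ = 9.9/(2·30.58) = 0.1619.
2% settling time T_s ≈ 4/(ζω_n) = 4/4.95 = 0.808 s.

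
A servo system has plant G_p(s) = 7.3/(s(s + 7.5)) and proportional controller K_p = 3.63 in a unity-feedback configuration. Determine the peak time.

T_p = 0.891 s

Closed-loop characteristic equation: s² + 7.5s + 26.5 = 0, so ω_n = 5.148 rad/s and ζ = 7.5/(2·5.148) = 0.7285.
Damped frequency ω_d = ω_n√(1−ζ²) = 3.527 rad/s, so peak time T_p = π/ω_d = 0.891 s.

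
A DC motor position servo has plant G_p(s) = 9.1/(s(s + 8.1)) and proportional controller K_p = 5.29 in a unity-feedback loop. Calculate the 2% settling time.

T_s ≈ 0.988 s

Closed-loop characteristic equation: s² + 8.1s + 48.14 = 0, so ω_n = 6.938 rad/s and ζ = 8.1/(2·6.938) = 0.5837.
2% settling time T_s ≈ 4/(ζω_n) = 4/4.05 = 0.988 s.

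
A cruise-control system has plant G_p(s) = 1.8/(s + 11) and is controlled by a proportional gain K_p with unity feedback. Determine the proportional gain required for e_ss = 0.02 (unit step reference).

K_p = 299

The loop is type 0, so e_ss(step) = 1/(1 + K_pos) with K_pos = K_p·G_p(0).
G_p(0) = 0.1636. Require 1/(1 + K_p·0.1636) = 0.02, so 1 + 0.1636·K_p = 50.
K_p = (50 − 1)/0.1636 = 299.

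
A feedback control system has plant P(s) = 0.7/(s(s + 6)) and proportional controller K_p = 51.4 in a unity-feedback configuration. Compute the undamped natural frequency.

With unity feedback the closed-loop characteristic equation is s² + 6s + 51.4·0.7 = s² + 6s + 35.98 = 0.
So ω_n² = 35.98 ⇒ ω_n = 5.998 rad/s, and ζ = 6/(2ω_n) = 0.5.

ω_n = 6 rad/s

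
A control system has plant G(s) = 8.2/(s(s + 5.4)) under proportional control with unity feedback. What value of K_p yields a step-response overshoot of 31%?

From %OS = 100·exp(−πζ/√(1−ζ²)) = 31%, ζ = −ln(0.31)/√(π²+ln²(0.31)) = 0.3493.
Characteristic equation s² + 5.4s + 8.2K_p = 0 gives ζ = 5.4/(2√(8.2K_p)).
Setting ζ = 0.3493: √(8.2K_p) = 5.4/(2·0.3493) = 7.729, so K_p = 59.74/8.2 = 7.29.

K_p = 7.29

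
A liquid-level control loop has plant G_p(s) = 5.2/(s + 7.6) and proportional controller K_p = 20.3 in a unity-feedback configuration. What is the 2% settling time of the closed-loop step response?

T_s ≈ 0.0353 s

Closed-loop transfer function: T(s) = K_p·G_p(s)/(1 + K_p·G_p(s)) = 105.6/(s + 7.6 + 105.6) = 105.6/(s + 113.2).
Time constant τ = 1/113.2 = 0.008837 s, so the 2% settling time is about 4τ = 0.0353 s.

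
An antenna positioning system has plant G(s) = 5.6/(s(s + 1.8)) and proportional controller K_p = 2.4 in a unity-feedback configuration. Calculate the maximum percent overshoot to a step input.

Closed-loop characteristic equation: s² + 1.8s + 13.44 = 0, so ω_n = 3.666 rad/s and ζ = 1.8/(2·3.666) = 0.2455.
%OS = 100·exp(−πζ/√(1−ζ²)) = 100·exp(−π·0.2455/√0.9397) = 45.1%.

45.1%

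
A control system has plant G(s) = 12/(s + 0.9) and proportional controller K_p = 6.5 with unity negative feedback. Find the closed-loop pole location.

s = -78.9

Closed-loop transfer function: T(s) = K_p·G(s)/(1 + K_p·G(s)) = 78/(s + 0.9 + 78) = 78/(s + 78.9).
The closed-loop pole is at s = −78.9.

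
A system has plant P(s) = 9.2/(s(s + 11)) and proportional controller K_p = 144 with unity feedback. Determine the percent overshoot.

61.9%

The closed-loop denominator s² + 11s + 1325 gives ω_n = √1325 = 36.4 and ζ = 11/(2ω_n) = 0.1511.
%OS = 100·exp(−πζ/√(1−ζ²)) = 100·exp(−π·0.1511/√0.9772) = 61.9%.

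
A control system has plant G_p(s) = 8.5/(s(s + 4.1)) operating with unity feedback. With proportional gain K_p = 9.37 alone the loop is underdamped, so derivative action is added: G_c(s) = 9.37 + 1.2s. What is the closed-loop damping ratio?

Forward path: (9.37 + 1.2s)·8.5/(s(s+4.1)). The closed-loop characteristic equation is s² + (4.1 + 8.5·1.2)s + 8.5·9.37 = 0.
That is s² + 14.3s + 79.64 = 0, so ω_n = 8.924 rad/s and ζ = 14.3/(2·8.924) = 0.8012.

ζ = 0.801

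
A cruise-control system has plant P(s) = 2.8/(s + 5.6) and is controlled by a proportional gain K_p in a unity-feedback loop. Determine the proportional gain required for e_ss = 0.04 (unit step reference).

For a type-0 loop with proportional control, e_ss = 1/(1 + K_p·P(0)).
P(0) = 0.5. Require 1/(1 + K_p·0.5) = 0.04, so 1 + 0.5·K_p = 25.
K_p = (25 − 1)/0.5 = 48.

K_p = 48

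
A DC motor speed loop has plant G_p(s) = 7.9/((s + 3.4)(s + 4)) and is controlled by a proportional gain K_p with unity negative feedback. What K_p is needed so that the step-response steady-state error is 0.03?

The loop is type 0, so e_ss(step) = 1/(1 + K_pos) with K_pos = K_p·G_p(0).
G_p(0) = 0.5809. Require 1/(1 + K_p·0.5809) = 0.03, so 1 + 0.5809·K_p = 33.33.
K_p = (33.33 − 1)/0.5809 = 55.7.

K_p = 55.7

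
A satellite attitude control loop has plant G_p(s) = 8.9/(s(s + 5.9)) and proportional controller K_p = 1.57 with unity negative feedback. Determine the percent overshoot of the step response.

1.77%

Closed-loop characteristic equation: s² + 5.9s + 13.97 = 0, so ω_n = 3.738 rad/s and ζ = 5.9/(2·3.738) = 0.7892.
%OS = 100·exp(−πζ/√(1−ζ²)) = 100·exp(−π·0.7892/√0.3772) = 1.77%.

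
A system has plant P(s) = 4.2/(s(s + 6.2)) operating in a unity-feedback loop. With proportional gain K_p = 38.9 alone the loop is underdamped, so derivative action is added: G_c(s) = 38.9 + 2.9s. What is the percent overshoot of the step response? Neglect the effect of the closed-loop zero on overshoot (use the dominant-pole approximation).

3.88%

Forward path: (38.9 + 2.9s)·4.2/(s(s+6.2)). The closed-loop characteristic equation is s² + (6.2 + 4.2·2.9)s + 4.2·38.9 = 0.
That is s² + 18.38s + 163.4 = 0, so ω_n = 12.78 rad/s and ζ = 18.38/(2·12.78) = 0.719.
%OS = 100·exp(−πζ/√(1−ζ²)) = 3.88%.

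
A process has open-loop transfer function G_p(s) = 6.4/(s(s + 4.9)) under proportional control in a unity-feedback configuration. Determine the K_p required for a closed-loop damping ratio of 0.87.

K_p = 1.24

Closed-loop characteristic equation: s² + 4.9s + K_p·6.4 = 0.
So ω_n = √(6.4K_p) and 2ζω_n = 4.9, giving ζ = 4.9/(2√(6.4K_p)).
Setting ζ = 0.87: √(6.4K_p) = 4.9/(2·0.87) = 2.816, so K_p = 7.93/6.4 = 1.24.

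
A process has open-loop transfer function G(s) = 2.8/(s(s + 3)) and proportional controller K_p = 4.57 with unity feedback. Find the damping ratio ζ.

With unity feedback the closed-loop characteristic equation is s² + 3s + 4.57·2.8 = s² + 3s + 12.8 = 0.
So ω_n² = 12.8 ⇒ ω_n = 3.577 rad/s, and ζ = 3/(2ω_n) = 0.419.

ζ = 0.419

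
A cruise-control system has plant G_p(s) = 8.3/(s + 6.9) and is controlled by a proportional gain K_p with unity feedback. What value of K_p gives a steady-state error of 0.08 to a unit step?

K_p = 9.56

Steady-state error for a unit step on this type-0 loop is 1/(1 + K_p·G_p(0)).
G_p(0) = 1.203. Require 1/(1 + K_p·1.203) = 0.08, so 1 + 1.203·K_p = 12.5.
K_p = (12.5 − 1)/1.203 = 9.56.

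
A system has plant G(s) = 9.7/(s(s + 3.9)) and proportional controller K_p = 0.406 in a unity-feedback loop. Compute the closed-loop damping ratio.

1 + K_p·G(s) = 0 gives s² + 3.9s + 3.938 = 0.
So ω_n² = 3.938 ⇒ ω_n = 1.984 rad/s, and ζ = 3.9/(2ω_n) = 0.983.

ζ = 0.983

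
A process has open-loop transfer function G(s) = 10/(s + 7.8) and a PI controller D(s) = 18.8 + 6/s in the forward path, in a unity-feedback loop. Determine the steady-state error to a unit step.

The open loop D(s)G(s) has a pole at the origin (type 1), so the static position error constant is infinite and e_ss = 1/(1+∞) = 0.

0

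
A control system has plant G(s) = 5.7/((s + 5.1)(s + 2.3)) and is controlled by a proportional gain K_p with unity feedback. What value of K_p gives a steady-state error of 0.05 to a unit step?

For a type-0 loop with proportional control, e_ss = 1/(1 + K_p·G(0)).
G(0) = 0.4859. Require 1/(1 + K_p·0.4859) = 0.05, so 1 + 0.4859·K_p = 20.
K_p = (20 − 1)/0.4859 = 39.1.

K_p = 39.1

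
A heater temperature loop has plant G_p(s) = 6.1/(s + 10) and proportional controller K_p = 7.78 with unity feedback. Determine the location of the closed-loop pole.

s = -57.46

Closed-loop transfer function: T(s) = K_p·G_p(s)/(1 + K_p·G_p(s)) = 47.46/(s + 10 + 47.46) = 47.46/(s + 57.46).
The closed-loop pole is at s = −57.46.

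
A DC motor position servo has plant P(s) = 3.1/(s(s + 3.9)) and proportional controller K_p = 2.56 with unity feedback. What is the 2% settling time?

T_s ≈ 2.05 s

From 1 + K_pP(s) = 0: s² + 3.9s + 7.936 = 0 ⇒ ω_n = 2.817, ζ = 0.6922.
2% settling time T_s ≈ 4/(ζω_n) = 4/1.95 = 2.05 s.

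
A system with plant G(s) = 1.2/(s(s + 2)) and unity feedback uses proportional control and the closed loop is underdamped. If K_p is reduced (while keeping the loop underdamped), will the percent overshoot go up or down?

ζ = 2/(2√(1.2K_p)) rises as K_p falls; higher damping means less overshoot.

decrease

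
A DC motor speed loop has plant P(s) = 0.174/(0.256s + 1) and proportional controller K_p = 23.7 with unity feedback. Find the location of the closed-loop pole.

s = -20.01

Closed loop: T(s) = K_p·P/(1+K_p·P) = 4.124/(0.256s + 1 + 4.124), with pole at s = −(1 + 4.124)/0.256 = −20.01.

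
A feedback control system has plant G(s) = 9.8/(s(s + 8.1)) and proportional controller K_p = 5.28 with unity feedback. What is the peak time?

T_p = 0.528 s

From 1 + K_pG(s) = 0: s² + 8.1s + 51.74 = 0 ⇒ ω_n = 7.193, ζ = 0.563.
Damped frequency ω_d = ω_n√(1−ζ²) = 5.945 rad/s, so peak time T_p = π/ω_d = 0.528 s.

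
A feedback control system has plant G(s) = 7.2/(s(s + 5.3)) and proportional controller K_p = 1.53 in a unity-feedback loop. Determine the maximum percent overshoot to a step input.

The closed-loop denominator s² + 5.3s + 11.02 gives ω_n = √11.02 = 3.319 and ζ = 5.3/(2ω_n) = 0.7984.
%OS = 100·exp(−πζ/√(1−ζ²)) = 100·exp(−π·0.7984/√0.3625) = 1.55%.

1.55%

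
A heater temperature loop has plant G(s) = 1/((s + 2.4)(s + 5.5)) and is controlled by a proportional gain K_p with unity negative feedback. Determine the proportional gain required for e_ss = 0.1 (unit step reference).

For a type-0 loop with proportional control, e_ss = 1/(1 + K_p·G(0)).
G(0) = 0.07576. Require 1/(1 + K_p·0.07576) = 0.1, so 1 + 0.07576·K_p = 10.
K_p = (10 − 1)/0.07576 = 119.

K_p = 119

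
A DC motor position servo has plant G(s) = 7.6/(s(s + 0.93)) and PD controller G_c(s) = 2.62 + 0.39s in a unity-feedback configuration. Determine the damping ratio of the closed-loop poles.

ζ = 0.436

Forward path: (2.62 + 0.39s)·7.6/(s(s+0.93)). The closed-loop characteristic equation is s² + (0.93 + 7.6·0.39)s + 7.6·2.62 = 0.
That is s² + 3.894s + 19.91 = 0, so ω_n = 4.462 rad/s and ζ = 3.894/(2·4.462) = 0.4363.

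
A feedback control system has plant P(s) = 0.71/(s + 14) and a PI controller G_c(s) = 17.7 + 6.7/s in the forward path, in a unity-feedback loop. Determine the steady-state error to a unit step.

The open loop G_c(s)P(s) has a pole at the origin (type 1), so the static position error constant is infinite and e_ss = 1/(1+∞) = 0.

0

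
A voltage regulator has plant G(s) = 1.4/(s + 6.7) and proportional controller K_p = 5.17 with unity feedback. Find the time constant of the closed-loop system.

τ = 0.0717 s

Closed-loop transfer function: T(s) = K_p·G(s)/(1 + K_p·G(s)) = 7.238/(s + 6.7 + 7.238) = 7.238/(s + 13.94).
Time constant τ = 1/13.94 = 0.0717 s.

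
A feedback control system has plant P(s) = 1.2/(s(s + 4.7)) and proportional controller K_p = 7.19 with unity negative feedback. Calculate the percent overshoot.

Closed-loop characteristic equation: s² + 4.7s + 8.628 = 0, so ω_n = 2.937 rad/s and ζ = 4.7/(2·2.937) = 0.8.
%OS = 100·exp(−πζ/√(1−ζ²)) = 100·exp(−π·0.8/√0.3599) = 1.52%.

1.52%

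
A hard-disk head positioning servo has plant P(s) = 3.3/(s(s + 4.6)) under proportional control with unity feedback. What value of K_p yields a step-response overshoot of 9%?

From %OS = 100·exp(−πζ/√(1−ζ²)) = 9%, ζ = −ln(0.09)/√(π²+ln²(0.09)) = 0.6083.
Characteristic equation s² + 4.6s + 3.3K_p = 0 gives ζ = 4.6/(2√(3.3K_p)).
Setting ζ = 0.6083: √(3.3K_p) = 4.6/(2·0.6083) = 3.781, so K_p = 14.29/3.3 = 4.33.

K_p = 4.33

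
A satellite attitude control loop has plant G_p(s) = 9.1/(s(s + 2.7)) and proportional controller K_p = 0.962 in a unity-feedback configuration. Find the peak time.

The closed-loop denominator s² + 2.7s + 8.754 gives ω_n = √8.754 = 2.959 and ζ = 2.7/(2ω_n) = 0.4563.
Damped frequency ω_d = ω_n√(1−ζ²) = 2.633 rad/s, so peak time T_p = π/ω_d = 1.19 s.

T_p = 1.19 s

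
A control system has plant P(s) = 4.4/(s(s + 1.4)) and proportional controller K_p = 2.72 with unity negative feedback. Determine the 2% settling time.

Closed-loop characteristic equation: s² + 1.4s + 11.97 = 0, so ω_n = 3.459 rad/s and ζ = 1.4/(2·3.459) = 0.2023.
2% settling time T_s ≈ 4/(ζω_n) = 4/0.7 = 5.71 s.

T_s ≈ 5.71 s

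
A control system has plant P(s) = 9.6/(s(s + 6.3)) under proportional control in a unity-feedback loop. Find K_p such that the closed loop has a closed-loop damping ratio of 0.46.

K_p = 4.88

Closed-loop characteristic equation: s² + 6.3s + K_p·9.6 = 0.
So ω_n = √(9.6K_p) and 2ζω_n = 6.3, giving ζ = 6.3/(2√(9.6K_p)).
Setting ζ = 0.46: √(9.6K_p) = 6.3/(2·0.46) = 6.848, so K_p = 46.89/9.6 = 4.88.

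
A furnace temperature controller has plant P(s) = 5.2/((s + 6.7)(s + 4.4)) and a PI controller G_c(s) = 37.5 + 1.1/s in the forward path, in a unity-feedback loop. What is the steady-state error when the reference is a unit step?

0

The open loop G_c(s)P(s) has a pole at the origin (type 1), so the static position error constant is infinite and e_ss = 1/(1+∞) = 0.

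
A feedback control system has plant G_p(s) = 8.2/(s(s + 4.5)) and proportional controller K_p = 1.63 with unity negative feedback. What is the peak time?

From 1 + K_pG_p(s) = 0: s² + 4.5s + 13.37 = 0 ⇒ ω_n = 3.656, ζ = 0.6154.
Damped frequency ω_d = ω_n√(1−ζ²) = 2.882 rad/s, so peak time T_p = π/ω_d = 1.09 s.

T_p = 1.09 s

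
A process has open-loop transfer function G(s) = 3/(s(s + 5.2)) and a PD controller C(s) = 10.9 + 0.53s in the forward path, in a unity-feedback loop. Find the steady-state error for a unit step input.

0

The open loop C(s)G(s) has a pole at the origin (type 1), so the static position error constant is infinite and e_ss = 1/(1+∞) = 0.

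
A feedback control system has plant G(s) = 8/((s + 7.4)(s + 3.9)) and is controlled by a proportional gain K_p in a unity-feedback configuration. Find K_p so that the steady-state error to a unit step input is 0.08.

The loop is type 0, so e_ss(step) = 1/(1 + K_pos) with K_pos = K_p·G(0).
G(0) = 0.2772. Require 1/(1 + K_p·0.2772) = 0.08, so 1 + 0.2772·K_p = 12.5.
K_p = (12.5 − 1)/0.2772 = 41.5.

K_p = 41.5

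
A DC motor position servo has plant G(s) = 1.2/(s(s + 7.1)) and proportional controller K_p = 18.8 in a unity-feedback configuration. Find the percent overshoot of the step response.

From 1 + K_pG(s) = 0: s² + 7.1s + 22.56 = 0 ⇒ ω_n = 4.75, ζ = 0.7474.
%OS = 100·exp(−πζ/√(1−ζ²)) = 100·exp(−π·0.7474/√0.4414) = 2.92%.

2.92%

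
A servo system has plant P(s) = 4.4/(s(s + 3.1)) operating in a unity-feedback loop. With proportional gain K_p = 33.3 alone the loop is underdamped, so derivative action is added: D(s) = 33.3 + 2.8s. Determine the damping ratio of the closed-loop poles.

ζ = 0.637

Forward path: (33.3 + 2.8s)·4.4/(s(s+3.1)). The closed-loop characteristic equation is s² + (3.1 + 4.4·2.8)s + 4.4·33.3 = 0.
That is s² + 15.42s + 146.5 = 0, so ω_n = 12.1 rad/s and ζ = 15.42/(2·12.1) = 0.637.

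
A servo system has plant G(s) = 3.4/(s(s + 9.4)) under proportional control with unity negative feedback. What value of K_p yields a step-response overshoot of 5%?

K_p = 13.6

From %OS = 100·exp(−πζ/√(1−ζ²)) = 5%, ζ = −ln(0.05)/√(π²+ln²(0.05)) = 0.6901.
Characteristic equation s² + 9.4s + 3.4K_p = 0 gives ζ = 9.4/(2√(3.4K_p)).
Setting ζ = 0.6901: √(3.4K_p) = 9.4/(2·0.6901) = 6.811, so K_p = 46.38/3.4 = 13.6.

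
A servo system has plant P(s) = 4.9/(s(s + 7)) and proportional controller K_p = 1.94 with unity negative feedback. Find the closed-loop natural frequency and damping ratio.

ω_n = 3.08 rad/s, ζ = 1.14

1 + K_p·P(s) = 0 gives s² + 7s + 9.506 = 0.
So ω_n² = 9.506 ⇒ ω_n = 3.083 rad/s, and ζ = 7/(2ω_n) = 1.14.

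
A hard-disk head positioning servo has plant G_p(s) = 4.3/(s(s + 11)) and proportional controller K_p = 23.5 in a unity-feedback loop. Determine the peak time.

Closed-loop characteristic equation: s² + 11s + 101 = 0, so ω_n = 10.05 rad/s and ζ = 11/(2·10.05) = 0.5471.
Damped frequency ω_d = ω_n√(1−ζ²) = 8.414 rad/s, so peak time T_p = π/ω_d = 0.373 s.

T_p = 0.373 s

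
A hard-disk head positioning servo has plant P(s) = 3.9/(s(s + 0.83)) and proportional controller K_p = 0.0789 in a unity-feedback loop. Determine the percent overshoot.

2.9%

Closed-loop characteristic equation: s² + 0.83s + 0.3077 = 0, so ω_n = 0.5547 rad/s and ζ = 0.83/(2·0.5547) = 0.7481.
%OS = 100·exp(−πζ/√(1−ζ²)) = 100·exp(−π·0.7481/√0.4403) = 2.9%.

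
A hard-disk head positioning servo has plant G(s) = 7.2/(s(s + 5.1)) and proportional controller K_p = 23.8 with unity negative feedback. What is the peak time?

Closed-loop characteristic equation: s² + 5.1s + 171.4 = 0, so ω_n = 13.09 rad/s and ζ = 5.1/(2·13.09) = 0.1948.
Damped frequency ω_d = ω_n√(1−ζ²) = 12.84 rad/s, so peak time T_p = π/ω_d = 0.245 s.

T_p = 0.245 s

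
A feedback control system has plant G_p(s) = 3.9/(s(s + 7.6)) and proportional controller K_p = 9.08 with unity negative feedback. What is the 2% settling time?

The closed-loop denominator s² + 7.6s + 35.41 gives ω_n = √35.41 = 5.951 and ζ = 7.6/(2ω_n) = 0.6386.
2% settling time T_s ≈ 4/(ζω_n) = 4/3.8 = 1.05 s.

T_s ≈ 1.05 s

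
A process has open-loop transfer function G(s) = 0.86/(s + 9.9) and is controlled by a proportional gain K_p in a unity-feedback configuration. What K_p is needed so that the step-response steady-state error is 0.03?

For a type-0 loop with proportional control, e_ss = 1/(1 + K_p·G(0)).
G(0) = 0.08687. Require 1/(1 + K_p·0.08687) = 0.03, so 1 + 0.08687·K_p = 33.33.
K_p = (33.33 − 1)/0.08687 = 372.

K_p = 372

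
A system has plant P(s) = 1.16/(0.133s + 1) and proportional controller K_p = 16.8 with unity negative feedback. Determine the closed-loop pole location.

s = -154

Closed loop: T(s) = K_p·P/(1+K_p·P) = 19.49/(0.133s + 1 + 19.49), with pole at s = −(1 + 19.49)/0.133 = −154.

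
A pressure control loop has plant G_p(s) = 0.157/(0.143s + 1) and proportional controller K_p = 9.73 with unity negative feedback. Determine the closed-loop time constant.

τ = 0.0566 s

Closed loop: T(s) = K_p·G_p/(1+K_p·G_p) = 1.528/(0.143s + 1 + 1.528), with pole at s = −(1 + 1.528)/0.143 = −17.68.
Closed-loop time constant τ = 1/17.68 = 0.0566 s.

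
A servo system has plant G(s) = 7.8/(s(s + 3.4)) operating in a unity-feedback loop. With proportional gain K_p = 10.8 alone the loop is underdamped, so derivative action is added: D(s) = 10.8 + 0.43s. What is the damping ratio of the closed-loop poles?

Forward path: (10.8 + 0.43s)·7.8/(s(s+3.4)). The closed-loop characteristic equation is s² + (3.4 + 7.8·0.43)s + 7.8·10.8 = 0.
That is s² + 6.754s + 84.24 = 0, so ω_n = 9.178 rad/s and ζ = 6.754/(2·9.178) = 0.3679.

ζ = 0.368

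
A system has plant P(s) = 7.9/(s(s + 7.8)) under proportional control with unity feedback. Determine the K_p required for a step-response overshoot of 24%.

K_p = 11.3

From %OS = 100·exp(−πζ/√(1−ζ²)) = 24%, ζ = −ln(0.24)/√(π²+ln²(0.24)) = 0.4136.
Characteristic equation s² + 7.8s + 7.9K_p = 0 gives ζ = 7.8/(2√(7.9K_p)).
Setting ζ = 0.4136: √(7.9K_p) = 7.8/(2·0.4136) = 9.43, so K_p = 88.92/7.9 = 11.3.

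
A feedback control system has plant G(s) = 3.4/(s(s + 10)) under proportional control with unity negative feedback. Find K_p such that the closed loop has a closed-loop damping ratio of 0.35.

Closed-loop characteristic equation: s² + 10s + K_p·3.4 = 0.
So ω_n = √(3.4K_p) and 2ζω_n = 10, giving ζ = 10/(2√(3.4K_p)).
Setting ζ = 0.35: √(3.4K_p) = 10/(2·0.35) = 14.29, so K_p = 204.1/3.4 = 60.

K_p = 60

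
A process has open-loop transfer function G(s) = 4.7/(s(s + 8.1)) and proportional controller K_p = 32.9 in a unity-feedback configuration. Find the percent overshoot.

33.9%

The closed-loop denominator s² + 8.1s + 154.6 gives ω_n = √154.6 = 12.44 and ζ = 8.1/(2ω_n) = 0.3257.
%OS = 100·exp(−πζ/√(1−ζ²)) = 100·exp(−π·0.3257/√0.8939) = 33.9%.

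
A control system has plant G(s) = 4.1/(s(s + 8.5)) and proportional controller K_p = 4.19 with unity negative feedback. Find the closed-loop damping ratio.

ζ = 1.03

With unity feedback the closed-loop characteristic equation is s² + 8.5s + 4.19·4.1 = s² + 8.5s + 17.18 = 0.
Matching s² + 2ζω_n s + ω_n²: ω_n = √17.18 = 4.145 rad/s and 2ζω_n = 8.5, so ζ = 8.5/(2·4.145) = 1.03.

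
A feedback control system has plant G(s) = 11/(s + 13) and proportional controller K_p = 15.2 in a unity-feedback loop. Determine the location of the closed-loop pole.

Closed-loop transfer function: T(s) = K_p·G(s)/(1 + K_p·G(s)) = 167.2/(s + 13 + 167.2) = 167.2/(s + 180.2).
The closed-loop pole is at s = −180.2.

s = -180.2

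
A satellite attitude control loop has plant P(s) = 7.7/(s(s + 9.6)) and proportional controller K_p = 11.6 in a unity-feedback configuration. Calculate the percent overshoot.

The closed-loop denominator s² + 9.6s + 89.32 gives ω_n = √89.32 = 9.451 and ζ = 9.6/(2ω_n) = 0.5079.
%OS = 100·exp(−πζ/√(1−ζ²)) = 100·exp(−π·0.5079/√0.7421) = 15.7%.

15.7%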